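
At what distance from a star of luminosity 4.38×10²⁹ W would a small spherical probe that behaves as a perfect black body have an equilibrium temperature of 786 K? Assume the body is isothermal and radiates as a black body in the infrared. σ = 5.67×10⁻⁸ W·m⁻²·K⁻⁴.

For an isothermal black-emitting sphere, (1−a)S·πr² = σ·4πr²·T⁴ ⇒ S = 4σT⁴/(1−a).
S = 4·5.67×10⁻⁸·(786)⁴/1.00 = 86560 W/m².
Flux falls as S = L/(4πd²), so d = √(L/(4πS)) = √(4.38×10²⁹/(4π·86560)).

d ≈ 6.35×10¹¹ m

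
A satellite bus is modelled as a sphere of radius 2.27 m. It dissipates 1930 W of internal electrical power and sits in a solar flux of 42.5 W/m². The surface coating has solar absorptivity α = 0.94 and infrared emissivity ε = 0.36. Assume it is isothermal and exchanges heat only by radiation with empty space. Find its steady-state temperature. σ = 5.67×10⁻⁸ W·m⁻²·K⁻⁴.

At steady state, absorbed solar power + internal power = radiated power.
Absorbed: α·S·A_cross = 0.94·42.5·16.19 = 646.7 W (cross-section πr²).
Total input = 646.7 + 1930 = 2577 W.
Radiated: εσ·A_surf·T⁴ with A_surf = 4πr² = 64.75 m².
T⁴ = 2577/(0.36·5.67×10⁻⁸·64.75) = 1.949×10⁹ K⁴.

T ≈ 210 K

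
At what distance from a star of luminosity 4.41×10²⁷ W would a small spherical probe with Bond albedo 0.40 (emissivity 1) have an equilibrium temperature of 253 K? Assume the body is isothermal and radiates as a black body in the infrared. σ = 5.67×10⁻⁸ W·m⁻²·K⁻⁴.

d ≈ 4.76×10¹¹ m

For an isothermal black-emitting sphere, (1−a)S·πr² = σ·4πr²·T⁴ ⇒ S = 4σT⁴/(1−a).
S = 4·5.67×10⁻⁸·(253)⁴/0.600 = 1549 W/m².
Flux falls as S = L/(4πd²), so d = √(L/(4πS)) = √(4.41×10²⁷/(4π·1549)).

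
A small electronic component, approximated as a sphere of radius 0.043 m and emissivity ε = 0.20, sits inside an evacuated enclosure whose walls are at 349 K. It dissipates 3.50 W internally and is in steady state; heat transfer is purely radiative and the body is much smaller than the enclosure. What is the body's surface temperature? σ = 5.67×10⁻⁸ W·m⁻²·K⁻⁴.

For a small grey body in a large enclosure, net radiated power = εσA(T⁴ − T_w⁴).
Steady state: P = εσA(T⁴ − T_w⁴) with A = 4πr² = 0.02324 m².
T⁴ = P/(εσA) + T_w⁴ = 3.50/(0.20·5.67×10⁻⁸·0.02324) + (349)⁴
    = 1.328×10¹⁰ + 1.484×10¹⁰ = 2.812×10¹⁰ K⁴.

T ≈ 409 K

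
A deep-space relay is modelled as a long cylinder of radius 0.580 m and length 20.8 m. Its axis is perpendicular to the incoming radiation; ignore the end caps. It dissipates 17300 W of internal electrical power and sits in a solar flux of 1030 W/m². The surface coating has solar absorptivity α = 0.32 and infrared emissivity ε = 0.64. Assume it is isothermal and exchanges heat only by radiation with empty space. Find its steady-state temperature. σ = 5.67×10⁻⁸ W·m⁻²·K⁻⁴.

T ≈ 310 K

At steady state, absorbed solar power + internal power = radiated power.
Absorbed: α·S·A_cross = 0.32·1030·24.13 = 7953 W (cross-section 2rL).
Total input = 7953 + 17300 = 25250 W.
Radiated: εσ·A_surf·T⁴ with A_surf = 2πrL = 75.80 m².
T⁴ = 25250/(0.64·5.67×10⁻⁸·75.80) = 9.181×10⁹ K⁴.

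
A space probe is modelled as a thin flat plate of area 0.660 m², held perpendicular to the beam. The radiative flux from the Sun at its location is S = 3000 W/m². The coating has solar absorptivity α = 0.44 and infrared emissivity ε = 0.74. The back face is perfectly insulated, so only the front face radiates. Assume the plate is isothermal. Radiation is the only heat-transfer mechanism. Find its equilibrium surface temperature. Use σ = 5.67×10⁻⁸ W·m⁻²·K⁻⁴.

T ≈ 421 K

At equilibrium, absorbed power = emitted power.
Absorbing cross-section = A = 0.6600 m²; emitting surface = A = 0.6600 m² (ratio 1).
αS·A_cross = εσ·A_surf·T⁴  ⇒  T⁴ = αS/(ε·1σ).
T⁴ = 0.440·3000/(0.74·1·5.67×10⁻⁸) = 3.146×10¹⁰ K⁴.
T = (3.146×10¹⁰)^(1/4).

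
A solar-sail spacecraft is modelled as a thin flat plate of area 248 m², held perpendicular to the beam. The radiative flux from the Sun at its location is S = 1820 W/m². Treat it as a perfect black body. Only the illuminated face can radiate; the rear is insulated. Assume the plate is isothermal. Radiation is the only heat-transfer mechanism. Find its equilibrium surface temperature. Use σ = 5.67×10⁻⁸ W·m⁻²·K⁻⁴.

At equilibrium, absorbed power = emitted power.
Absorbing cross-section = A = 248.0 m²; emitting surface = A = 248.0 m² (ratio 1).
S·A_cross = εσ·A_surf·T⁴  ⇒  T⁴ = S/(1σ).
T⁴ = 1.00·1820/(1·5.67×10⁻⁸) = 3.210×10¹⁰ K⁴.
T = (3.210×10¹⁰)^(1/4).

T ≈ 423 K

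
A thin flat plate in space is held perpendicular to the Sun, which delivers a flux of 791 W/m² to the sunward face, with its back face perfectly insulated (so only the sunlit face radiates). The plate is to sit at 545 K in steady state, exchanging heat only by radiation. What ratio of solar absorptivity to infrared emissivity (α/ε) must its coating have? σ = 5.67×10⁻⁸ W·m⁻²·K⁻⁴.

Balance: αS·A = εσ·1A·T⁴ ⇒ α/ε = σT⁴/S.
α/ε = 5.67×10⁻⁸·(545)⁴/791 = 5.67×10⁻⁸·8.822×10¹⁰/791.

α/ε ≈ 6.32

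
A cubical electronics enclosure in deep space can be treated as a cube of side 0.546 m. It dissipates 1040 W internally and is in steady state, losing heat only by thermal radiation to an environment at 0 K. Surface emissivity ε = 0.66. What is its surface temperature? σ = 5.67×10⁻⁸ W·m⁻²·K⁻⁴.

Steady state: internal power = radiated power, P = εσA T⁴.
Radiating area A = 6L² = 1.789 m².
T⁴ = P/(εσA) = 1040/(0.66·5.67×10⁻⁸·1.789) = 1.554×10¹⁰ K⁴.
T = (1.554×10¹⁰)^(1/4).

T ≈ 353 K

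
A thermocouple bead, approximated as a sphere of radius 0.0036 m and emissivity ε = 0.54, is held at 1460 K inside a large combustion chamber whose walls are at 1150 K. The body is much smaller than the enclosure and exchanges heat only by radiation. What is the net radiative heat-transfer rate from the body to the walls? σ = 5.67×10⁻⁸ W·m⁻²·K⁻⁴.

P_net ≈ 13.9 W

For a small grey body in a large enclosure: P_net = εσA(T_body⁴ − T_wall⁴).
A = 4πr² = 1.629×10⁻⁴ m²; T_body⁴ − T_wall⁴ = 4.544×10¹² − 1.749×10¹² = 2.795×10¹² K⁴.
|P_net| = 0.54·5.67×10⁻⁸·1.629×10⁻⁴·2.795×10¹².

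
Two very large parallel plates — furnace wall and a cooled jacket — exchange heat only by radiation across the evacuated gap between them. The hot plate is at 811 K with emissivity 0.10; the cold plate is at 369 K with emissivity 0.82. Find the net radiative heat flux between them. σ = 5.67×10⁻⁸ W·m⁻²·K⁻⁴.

q ≈ 2300 W/m²

For two infinite grey parallel plates, q = σ(T₁⁴ − T₂⁴)/(1/ε₁ + 1/ε₂ − 1).
T₁⁴ − T₂⁴ = 4.326×10¹¹ − 1.854×10¹⁰ = 4.141×10¹¹ K⁴.
1/ε₁ + 1/ε₂ − 1 = 10.00 + 1.220 − 1 = 10.22.
q = 5.67×10⁻⁸ × 4.141×10¹¹ / 10.22.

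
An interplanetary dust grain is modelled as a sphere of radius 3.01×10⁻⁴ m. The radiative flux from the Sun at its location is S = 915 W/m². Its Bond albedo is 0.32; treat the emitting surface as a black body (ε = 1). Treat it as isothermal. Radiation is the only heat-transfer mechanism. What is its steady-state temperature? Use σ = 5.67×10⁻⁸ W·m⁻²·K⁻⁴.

At equilibrium, absorbed power = emitted power.
Absorbing cross-section = πr² = 2.846×10⁻⁷ m²; emitting surface = 4πr² = 1.139×10⁻⁶ m² (ratio 4).
(1−a)S·A_cross = εσ·A_surf·T⁴  ⇒  T⁴ = (1−a)S/(4σ).
T⁴ = 0.680·915/(4·5.67×10⁻⁸) = 2.743×10⁹ K⁴.
T = (2.743×10⁹)^(1/4).

T ≈ 229 K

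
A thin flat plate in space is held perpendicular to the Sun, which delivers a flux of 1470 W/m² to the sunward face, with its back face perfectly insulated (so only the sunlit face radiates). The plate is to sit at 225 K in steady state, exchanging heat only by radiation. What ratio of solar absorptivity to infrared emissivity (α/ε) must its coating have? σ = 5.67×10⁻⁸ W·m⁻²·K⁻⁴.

α/ε ≈ 0.0989

Balance: αS·A = εσ·1A·T⁴ ⇒ α/ε = σT⁴/S.
α/ε = 5.67×10⁻⁸·(225)⁴/1470 = 5.67×10⁻⁸·2.563×10⁹/1470.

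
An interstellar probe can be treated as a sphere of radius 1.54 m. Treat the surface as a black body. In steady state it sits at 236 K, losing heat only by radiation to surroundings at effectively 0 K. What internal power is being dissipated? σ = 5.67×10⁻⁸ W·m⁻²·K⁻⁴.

Steady state: P = εσA T⁴.
A = 4πr² = 29.80 m²; T⁴ = (236)⁴ = 3.102×10⁹ K⁴.
P = 1.0 × 5.67×10⁻⁸ × 29.80 × 3.102×10⁹.

P ≈ 5240 W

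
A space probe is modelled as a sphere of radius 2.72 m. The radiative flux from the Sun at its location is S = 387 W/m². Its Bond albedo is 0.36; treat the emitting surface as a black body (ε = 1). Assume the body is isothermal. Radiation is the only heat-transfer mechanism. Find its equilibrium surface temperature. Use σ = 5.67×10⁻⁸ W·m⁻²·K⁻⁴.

T ≈ 182 K

At equilibrium, absorbed power = emitted power.
Absorbing cross-section = πr² = 23.24 m²; emitting surface = 4πr² = 92.97 m² (ratio 4).
(1−a)S·A_cross = εσ·A_surf·T⁴  ⇒  T⁴ = (1−a)S/(4σ).
T⁴ = 0.640·387/(4·5.67×10⁻⁸) = 1.092×10⁹ K⁴.
T = (1.092×10⁹)^(1/4).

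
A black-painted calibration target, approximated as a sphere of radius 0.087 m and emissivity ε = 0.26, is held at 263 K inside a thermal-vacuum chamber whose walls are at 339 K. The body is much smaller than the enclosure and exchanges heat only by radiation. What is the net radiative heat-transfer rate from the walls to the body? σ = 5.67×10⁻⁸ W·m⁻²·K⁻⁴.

For a small grey body in a large enclosure: P_net = εσA(T_body⁴ − T_wall⁴).
A = 4πr² = 0.09511 m²; T_body⁴ − T_wall⁴ = 4.784×10⁹ − 1.321×10¹⁰ = -8.422×10⁹ K⁴.
|P_net| = 0.26·5.67×10⁻⁸·0.09511·8.422×10⁹.

P_net ≈ 11.8 W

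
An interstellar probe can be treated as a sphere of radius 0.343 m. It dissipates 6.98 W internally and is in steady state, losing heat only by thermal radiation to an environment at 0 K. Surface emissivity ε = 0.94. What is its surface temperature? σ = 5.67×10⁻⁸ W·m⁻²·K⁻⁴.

T ≈ 97.0 K

Steady state: internal power = radiated power, P = εσA T⁴.
Radiating area A = 4πr² = 1.478 m².
T⁴ = P/(εσA) = 6.98/(0.94·5.67×10⁻⁸·1.478) = 8.858×10⁷ K⁴.
T = (8.858×10⁷)^(1/4).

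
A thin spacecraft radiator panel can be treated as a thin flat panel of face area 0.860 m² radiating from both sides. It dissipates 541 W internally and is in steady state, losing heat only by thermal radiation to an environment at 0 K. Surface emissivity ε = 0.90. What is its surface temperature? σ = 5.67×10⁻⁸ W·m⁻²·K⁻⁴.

Steady state: internal power = radiated power, P = εσA T⁴.
Radiating area A = 2·0.860 = 1.720 m².
T⁴ = P/(εσA) = 541/(0.90·5.67×10⁻⁸·1.720) = 6.164×10⁹ K⁴.
T = (6.164×10⁹)^(1/4).

T ≈ 280 K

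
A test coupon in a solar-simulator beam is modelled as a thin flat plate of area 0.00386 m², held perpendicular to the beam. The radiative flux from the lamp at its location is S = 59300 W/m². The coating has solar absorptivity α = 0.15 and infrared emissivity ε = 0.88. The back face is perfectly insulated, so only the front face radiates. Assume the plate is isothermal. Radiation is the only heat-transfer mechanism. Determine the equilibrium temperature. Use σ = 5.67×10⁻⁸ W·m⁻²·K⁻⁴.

T ≈ 650 K

At equilibrium, absorbed power = emitted power.
Absorbing cross-section = A = 0.003860 m²; emitting surface = A = 0.003860 m² (ratio 1).
αS·A_cross = εσ·A_surf·T⁴  ⇒  T⁴ = αS/(ε·1σ).
T⁴ = 0.150·59300/(0.88·1·5.67×10⁻⁸) = 1.783×10¹¹ K⁴.
T = (1.783×10¹¹)^(1/4).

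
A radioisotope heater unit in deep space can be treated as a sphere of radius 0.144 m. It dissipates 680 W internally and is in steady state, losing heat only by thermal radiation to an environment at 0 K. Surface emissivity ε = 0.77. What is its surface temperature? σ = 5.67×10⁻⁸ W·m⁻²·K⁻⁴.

Steady state: internal power = radiated power, P = εσA T⁴.
Radiating area A = 4πr² = 0.2606 m².
T⁴ = P/(εσA) = 680/(0.77·5.67×10⁻⁸·0.2606) = 5.977×10¹⁰ K⁴.
T = (5.977×10¹⁰)^(1/4).

T ≈ 494 K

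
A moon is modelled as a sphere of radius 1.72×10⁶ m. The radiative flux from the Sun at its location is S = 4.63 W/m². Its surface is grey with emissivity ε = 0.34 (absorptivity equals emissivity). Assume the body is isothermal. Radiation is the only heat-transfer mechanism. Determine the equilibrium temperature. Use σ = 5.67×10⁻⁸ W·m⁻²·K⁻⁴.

T ≈ 67.2 K

At equilibrium, absorbed power = emitted power.
Absorbing cross-section = πr² = 9.294×10¹² m²; emitting surface = 4πr² = 3.718×10¹³ m² (ratio 4).
εS·A_cross = εσ·A_surf·T⁴  ⇒  T⁴ = S/(4σ)   (ε cancels).
T⁴ = 4.63/(4·5.67×10⁻⁸) = 2.041×10⁷ K⁴.
T = (2.041×10⁷)^(1/4).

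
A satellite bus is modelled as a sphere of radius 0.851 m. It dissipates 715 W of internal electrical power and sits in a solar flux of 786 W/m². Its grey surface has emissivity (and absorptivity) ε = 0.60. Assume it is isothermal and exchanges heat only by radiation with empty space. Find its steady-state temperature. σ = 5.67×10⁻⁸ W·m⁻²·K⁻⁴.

At steady state, absorbed solar power + internal power = radiated power.
Absorbed: α·S·A_cross = 0.60·786·2.275 = 1073 W (cross-section πr²).
Total input = 1073 + 715 = 1788 W.
Radiated: εσ·A_surf·T⁴ with A_surf = 4πr² = 9.101 m².
T⁴ = 1788/(0.60·5.67×10⁻⁸·9.101) = 5.775×10⁹ K⁴.

T ≈ 276 K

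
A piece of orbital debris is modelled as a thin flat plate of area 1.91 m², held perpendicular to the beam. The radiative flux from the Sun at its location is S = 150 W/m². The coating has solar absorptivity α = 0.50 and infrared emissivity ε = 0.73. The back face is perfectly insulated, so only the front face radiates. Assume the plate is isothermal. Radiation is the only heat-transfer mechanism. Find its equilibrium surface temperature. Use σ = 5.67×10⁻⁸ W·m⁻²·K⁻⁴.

T ≈ 206 K

At equilibrium, absorbed power = emitted power.
Absorbing cross-section = A = 1.910 m²; emitting surface = A = 1.910 m² (ratio 1).
αS·A_cross = εσ·A_surf·T⁴  ⇒  T⁴ = αS/(ε·1σ).
T⁴ = 0.500·150/(0.73·1·5.67×10⁻⁸) = 1.812×10⁹ K⁴.
T = (1.812×10⁹)^(1/4).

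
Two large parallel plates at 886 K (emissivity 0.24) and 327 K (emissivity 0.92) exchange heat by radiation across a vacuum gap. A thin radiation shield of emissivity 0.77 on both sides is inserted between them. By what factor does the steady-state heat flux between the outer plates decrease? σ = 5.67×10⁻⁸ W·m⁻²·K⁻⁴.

factor ≈ 1.38

Without shield: q₀ = σΔ(T⁴)/(1/ε₁+1/ε₂−1) with denominator 4.254.
With shield the two gaps are in series; the resistances add: (1/ε₁+1/ε_s−1)+(1/ε_s+1/ε₂−1) = 4.465+1.386 = 5.851.
Heat-flux ratio q₀/q = 5.851/4.254.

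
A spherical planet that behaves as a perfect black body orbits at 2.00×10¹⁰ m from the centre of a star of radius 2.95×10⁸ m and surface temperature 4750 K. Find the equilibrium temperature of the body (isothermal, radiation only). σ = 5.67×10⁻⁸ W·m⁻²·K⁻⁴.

The star's surface emits σT_*⁴; at distance d the flux is S = σT_*⁴(R_*/d)².
S = 5.67×10⁻⁸·(4750)⁴·(2.95×10⁸/2.00×10¹⁰)² = 6280 W/m².
For an isothermal sphere T⁴ = (1−a)S/(4σ) = 2.769×10¹⁰ K⁴.

T ≈ 408 K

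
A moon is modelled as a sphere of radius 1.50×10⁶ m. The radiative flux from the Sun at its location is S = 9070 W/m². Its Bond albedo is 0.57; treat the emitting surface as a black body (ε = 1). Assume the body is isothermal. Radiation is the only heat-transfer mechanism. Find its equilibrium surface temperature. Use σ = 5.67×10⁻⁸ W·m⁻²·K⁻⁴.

T ≈ 362 K

At equilibrium, absorbed power = emitted power.
Absorbing cross-section = πr² = 7.069×10¹² m²; emitting surface = 4πr² = 2.827×10¹³ m² (ratio 4).
(1−a)S·A_cross = εσ·A_surf·T⁴  ⇒  T⁴ = (1−a)S/(4σ).
T⁴ = 0.430·9070/(4·5.67×10⁻⁸) = 1.720×10¹⁰ K⁴.
T = (1.720×10¹⁰)^(1/4).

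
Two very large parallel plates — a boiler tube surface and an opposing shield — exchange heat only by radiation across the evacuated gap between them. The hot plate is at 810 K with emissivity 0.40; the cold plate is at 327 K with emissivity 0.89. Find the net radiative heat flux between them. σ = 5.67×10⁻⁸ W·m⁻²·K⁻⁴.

q ≈ 9060 W/m²

For two infinite grey parallel plates, q = σ(T₁⁴ − T₂⁴)/(1/ε₁ + 1/ε₂ − 1).
T₁⁴ − T₂⁴ = 4.305×10¹¹ − 1.143×10¹⁰ = 4.190×10¹¹ K⁴.
1/ε₁ + 1/ε₂ − 1 = 2.500 + 1.124 − 1 = 2.624.
q = 5.67×10⁻⁸ × 4.190×10¹¹ / 2.624.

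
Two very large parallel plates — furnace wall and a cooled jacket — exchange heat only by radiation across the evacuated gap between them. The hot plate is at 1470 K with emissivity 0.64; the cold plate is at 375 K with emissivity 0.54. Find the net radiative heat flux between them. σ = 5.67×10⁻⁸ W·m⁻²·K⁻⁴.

q ≈ 1.09×10⁵ W/m²

For two infinite grey parallel plates, q = σ(T₁⁴ − T₂⁴)/(1/ε₁ + 1/ε₂ − 1).
T₁⁴ − T₂⁴ = 4.669×10¹² − 1.978×10¹⁰ = 4.650×10¹² K⁴.
1/ε₁ + 1/ε₂ − 1 = 1.562 + 1.852 − 1 = 2.414.
q = 5.67×10⁻⁸ × 4.650×10¹² / 2.414.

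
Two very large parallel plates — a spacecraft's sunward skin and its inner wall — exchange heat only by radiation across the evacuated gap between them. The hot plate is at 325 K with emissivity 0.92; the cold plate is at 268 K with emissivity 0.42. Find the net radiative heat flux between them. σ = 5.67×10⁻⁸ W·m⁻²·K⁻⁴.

q ≈ 138 W/m²

For two infinite grey parallel plates, q = σ(T₁⁴ − T₂⁴)/(1/ε₁ + 1/ε₂ − 1).
T₁⁴ − T₂⁴ = 1.116×10¹⁰ − 5.159×10⁹ = 5.998×10⁹ K⁴.
1/ε₁ + 1/ε₂ − 1 = 1.087 + 2.381 − 1 = 2.468.
q = 5.67×10⁻⁸ × 5.998×10⁹ / 2.468.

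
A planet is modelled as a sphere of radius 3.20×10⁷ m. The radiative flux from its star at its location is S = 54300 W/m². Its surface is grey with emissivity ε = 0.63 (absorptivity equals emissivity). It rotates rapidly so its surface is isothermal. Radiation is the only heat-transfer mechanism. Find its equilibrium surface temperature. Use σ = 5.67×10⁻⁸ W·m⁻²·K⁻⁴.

T ≈ 700 K

At equilibrium, absorbed power = emitted power.
Absorbing cross-section = πr² = 3.217×10¹⁵ m²; emitting surface = 4πr² = 1.287×10¹⁶ m² (ratio 4).
εS·A_cross = εσ·A_surf·T⁴  ⇒  T⁴ = S/(4σ)   (ε cancels).
T⁴ = 54300/(4·5.67×10⁻⁸) = 2.394×10¹¹ K⁴.
T = (2.394×10¹¹)^(1/4).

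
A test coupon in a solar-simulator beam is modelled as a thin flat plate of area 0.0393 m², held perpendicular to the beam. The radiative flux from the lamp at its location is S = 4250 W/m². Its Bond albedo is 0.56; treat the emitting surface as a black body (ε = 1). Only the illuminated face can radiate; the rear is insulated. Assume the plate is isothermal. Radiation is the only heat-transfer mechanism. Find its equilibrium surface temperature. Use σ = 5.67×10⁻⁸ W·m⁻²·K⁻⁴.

T ≈ 426 K

At equilibrium, absorbed power = emitted power.
Absorbing cross-section = A = 0.03930 m²; emitting surface = A = 0.03930 m² (ratio 1).
(1−a)S·A_cross = εσ·A_surf·T⁴  ⇒  T⁴ = (1−a)S/(1σ).
T⁴ = 0.440·4250/(1·5.67×10⁻⁸) = 3.298×10¹⁰ K⁴.
T = (3.298×10¹⁰)^(1/4).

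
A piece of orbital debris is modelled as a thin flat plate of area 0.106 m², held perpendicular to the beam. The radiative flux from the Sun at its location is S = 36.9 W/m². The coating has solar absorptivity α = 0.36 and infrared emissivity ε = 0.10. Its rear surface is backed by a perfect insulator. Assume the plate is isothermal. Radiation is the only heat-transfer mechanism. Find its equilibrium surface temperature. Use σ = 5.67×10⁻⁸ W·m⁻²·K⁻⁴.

T ≈ 220 K

At equilibrium, absorbed power = emitted power.
Absorbing cross-section = A = 0.1060 m²; emitting surface = A = 0.1060 m² (ratio 1).
αS·A_cross = εσ·A_surf·T⁴  ⇒  T⁴ = αS/(ε·1σ).
T⁴ = 0.360·36.9/(0.10·1·5.67×10⁻⁸) = 2.343×10⁹ K⁴.
T = (2.343×10⁹)^(1/4).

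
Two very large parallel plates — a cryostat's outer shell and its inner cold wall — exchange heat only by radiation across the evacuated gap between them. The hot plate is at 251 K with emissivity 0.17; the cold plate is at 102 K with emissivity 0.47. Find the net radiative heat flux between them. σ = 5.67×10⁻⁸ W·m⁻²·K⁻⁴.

For two infinite grey parallel plates, q = σ(T₁⁴ − T₂⁴)/(1/ε₁ + 1/ε₂ − 1).
T₁⁴ − T₂⁴ = 3.969×10⁹ − 1.082×10⁸ = 3.861×10⁹ K⁴.
1/ε₁ + 1/ε₂ − 1 = 5.882 + 2.128 − 1 = 7.010.
q = 5.67×10⁻⁸ × 3.861×10⁹ / 7.010.

q ≈ 31.2 W/m²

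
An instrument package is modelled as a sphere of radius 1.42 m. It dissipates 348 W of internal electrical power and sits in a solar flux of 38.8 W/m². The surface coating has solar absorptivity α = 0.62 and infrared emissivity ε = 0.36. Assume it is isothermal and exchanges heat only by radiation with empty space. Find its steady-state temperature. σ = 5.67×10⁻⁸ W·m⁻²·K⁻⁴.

T ≈ 176 K

At steady state, absorbed solar power + internal power = radiated power.
Absorbed: α·S·A_cross = 0.62·38.8·6.335 = 152.4 W (cross-section πr²).
Total input = 152.4 + 348 = 500.4 W.
Radiated: εσ·A_surf·T⁴ with A_surf = 4πr² = 25.34 m².
T⁴ = 500.4/(0.36·5.67×10⁻⁸·25.34) = 9.675×10⁸ K⁴.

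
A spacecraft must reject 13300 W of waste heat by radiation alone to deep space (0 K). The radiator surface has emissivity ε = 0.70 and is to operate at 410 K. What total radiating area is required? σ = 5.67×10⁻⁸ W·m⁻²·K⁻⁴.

P = εσA T⁴ ⇒ A = P/(εσT⁴).
T⁴ = 2.826×10¹⁰ K⁴.
A = 13300/(0.70 × 5.67×10⁻⁸ × 2.826×10¹⁰).

A ≈ 11.9 m²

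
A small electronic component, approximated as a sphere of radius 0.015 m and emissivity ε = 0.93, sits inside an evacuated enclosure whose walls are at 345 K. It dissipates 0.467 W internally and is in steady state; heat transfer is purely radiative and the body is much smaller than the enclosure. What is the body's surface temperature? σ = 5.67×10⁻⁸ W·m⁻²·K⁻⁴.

T ≈ 363 K

For a small grey body in a large enclosure, net radiated power = εσA(T⁴ − T_w⁴).
Steady state: P = εσA(T⁴ − T_w⁴) with A = 4πr² = 0.002827 m².
T⁴ = P/(εσA) + T_w⁴ = 0.467/(0.93·5.67×10⁻⁸·0.002827) + (345)⁴
    = 3.132×10⁹ + 1.417×10¹⁰ = 1.730×10¹⁰ K⁴.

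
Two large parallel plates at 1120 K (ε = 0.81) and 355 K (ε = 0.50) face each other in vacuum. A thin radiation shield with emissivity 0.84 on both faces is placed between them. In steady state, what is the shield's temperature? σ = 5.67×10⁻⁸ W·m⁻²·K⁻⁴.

T_s ≈ 990 K

In steady state the net flux on the hot side equals that on the cold side.
σ(T₁⁴−T_s⁴)/D₁ = σ(T_s⁴−T₂⁴)/D₂, with D₁ = 1/ε₁+1/ε_s−1 = 1.425, D₂ = 1/ε_s+1/ε₂−1 = 2.190.
Solve for T_s⁴: T_s⁴ = (D₂·T₁⁴ + D₁·T₂⁴)/(D₁+D₂) = 9.596×10¹¹ K⁴.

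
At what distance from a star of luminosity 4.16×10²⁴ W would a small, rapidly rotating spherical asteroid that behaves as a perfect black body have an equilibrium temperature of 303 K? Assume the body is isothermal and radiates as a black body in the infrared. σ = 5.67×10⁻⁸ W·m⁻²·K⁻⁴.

For an isothermal black-emitting sphere, (1−a)S·πr² = σ·4πr²·T⁴ ⇒ S = 4σT⁴/(1−a).
S = 4·5.67×10⁻⁸·(303)⁴/1.00 = 1912 W/m².
Flux falls as S = L/(4πd²), so d = √(L/(4πS)) = √(4.16×10²⁴/(4π·1912)).

d ≈ 1.32×10¹⁰ m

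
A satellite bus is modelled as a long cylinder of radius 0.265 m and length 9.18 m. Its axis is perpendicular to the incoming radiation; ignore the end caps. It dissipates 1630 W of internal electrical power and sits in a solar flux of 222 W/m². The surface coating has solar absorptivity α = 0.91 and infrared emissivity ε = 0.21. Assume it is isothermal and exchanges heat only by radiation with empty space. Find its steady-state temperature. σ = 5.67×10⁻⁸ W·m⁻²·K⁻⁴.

At steady state, absorbed solar power + internal power = radiated power.
Absorbed: α·S·A_cross = 0.91·222·4.865 = 982.9 W (cross-section 2rL).
Total input = 982.9 + 1630 = 2613 W.
Radiated: εσ·A_surf·T⁴ with A_surf = 2πrL = 15.29 m².
T⁴ = 2613/(0.21·5.67×10⁻⁸·15.29) = 1.436×10¹⁰ K⁴.

T ≈ 346 K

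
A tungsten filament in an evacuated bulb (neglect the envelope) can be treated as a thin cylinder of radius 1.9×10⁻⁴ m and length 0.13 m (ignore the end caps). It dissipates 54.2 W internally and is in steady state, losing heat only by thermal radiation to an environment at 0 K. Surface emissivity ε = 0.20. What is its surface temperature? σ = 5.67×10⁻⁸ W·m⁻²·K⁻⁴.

T ≈ 2360 K

Steady state: internal power = radiated power, P = εσA T⁴.
Radiating area A = 2πrL = 1.552×10⁻⁴ m².
T⁴ = P/(εσA) = 54.2/(0.20·5.67×10⁻⁸·1.552×10⁻⁴) = 3.080×10¹³ K⁴.
T = (3.080×10¹³)^(1/4).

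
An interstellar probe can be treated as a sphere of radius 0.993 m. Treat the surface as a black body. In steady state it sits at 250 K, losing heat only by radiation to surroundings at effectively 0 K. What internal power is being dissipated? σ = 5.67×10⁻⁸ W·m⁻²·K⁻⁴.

P ≈ 2740 W

Steady state: P = εσA T⁴.
A = 4πr² = 12.39 m²; T⁴ = (250)⁴ = 3.906×10⁹ K⁴.
P = 1.0 × 5.67×10⁻⁸ × 12.39 × 3.906×10⁹.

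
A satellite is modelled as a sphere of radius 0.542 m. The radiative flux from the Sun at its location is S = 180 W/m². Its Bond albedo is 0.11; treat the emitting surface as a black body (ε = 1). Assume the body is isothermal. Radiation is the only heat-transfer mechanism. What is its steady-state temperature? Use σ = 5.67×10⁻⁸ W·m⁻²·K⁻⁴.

At equilibrium, absorbed power = emitted power.
Absorbing cross-section = πr² = 0.9229 m²; emitting surface = 4πr² = 3.692 m² (ratio 4).
(1−a)S·A_cross = εσ·A_surf·T⁴  ⇒  T⁴ = (1−a)S/(4σ).
T⁴ = 0.890·180/(4·5.67×10⁻⁸) = 7.063×10⁸ K⁴.
T = (7.063×10⁸)^(1/4).

T ≈ 163 K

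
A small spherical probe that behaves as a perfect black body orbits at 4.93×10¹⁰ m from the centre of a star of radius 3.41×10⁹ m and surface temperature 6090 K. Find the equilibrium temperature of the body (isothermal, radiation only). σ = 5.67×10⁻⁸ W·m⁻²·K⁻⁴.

The star's surface emits σT_*⁴; at distance d the flux is S = σT_*⁴(R_*/d)².
S = 5.67×10⁻⁸·(6090)⁴·(3.41×10⁹/4.93×10¹⁰)² = 3.731×10⁵ W/m².
For an isothermal sphere T⁴ = (1−a)S/(4σ) = 1.645×10¹² K⁴.

T ≈ 1130 K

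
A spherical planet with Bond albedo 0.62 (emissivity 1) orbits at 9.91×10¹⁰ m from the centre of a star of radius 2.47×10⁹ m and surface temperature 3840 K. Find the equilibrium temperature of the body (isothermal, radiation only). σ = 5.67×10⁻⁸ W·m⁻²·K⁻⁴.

The star's surface emits σT_*⁴; at distance d the flux is S = σT_*⁴(R_*/d)².
S = 5.67×10⁻⁸·(3840)⁴·(2.47×10⁹/9.91×10¹⁰)² = 7659 W/m².
For an isothermal sphere T⁴ = (1−a)S/(4σ) = 1.283×10¹⁰ K⁴.

T ≈ 337 K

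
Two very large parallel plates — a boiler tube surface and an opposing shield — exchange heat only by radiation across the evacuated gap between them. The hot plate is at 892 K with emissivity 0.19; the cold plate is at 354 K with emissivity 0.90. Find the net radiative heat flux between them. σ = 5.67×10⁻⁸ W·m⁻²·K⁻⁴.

q ≈ 6510 W/m²

For two infinite grey parallel plates, q = σ(T₁⁴ − T₂⁴)/(1/ε₁ + 1/ε₂ − 1).
T₁⁴ − T₂⁴ = 6.331×10¹¹ − 1.570×10¹⁰ = 6.174×10¹¹ K⁴.
1/ε₁ + 1/ε₂ − 1 = 5.263 + 1.111 − 1 = 5.374.
q = 5.67×10⁻⁸ × 6.174×10¹¹ / 5.374.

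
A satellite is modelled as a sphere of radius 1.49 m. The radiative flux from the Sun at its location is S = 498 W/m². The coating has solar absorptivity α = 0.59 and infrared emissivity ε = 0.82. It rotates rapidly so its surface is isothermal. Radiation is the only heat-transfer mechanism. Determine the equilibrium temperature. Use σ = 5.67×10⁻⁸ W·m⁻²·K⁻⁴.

T ≈ 199 K

At equilibrium, absorbed power = emitted power.
Absorbing cross-section = πr² = 6.975 m²; emitting surface = 4πr² = 27.90 m² (ratio 4).
αS·A_cross = εσ·A_surf·T⁴  ⇒  T⁴ = αS/(ε·4σ).
T⁴ = 0.590·498/(0.82·4·5.67×10⁻⁸) = 1.580×10⁹ K⁴.
T = (1.580×10⁹)^(1/4).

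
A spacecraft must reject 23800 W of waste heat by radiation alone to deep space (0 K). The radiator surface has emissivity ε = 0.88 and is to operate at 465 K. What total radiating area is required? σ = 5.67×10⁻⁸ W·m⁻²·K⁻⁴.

P = εσA T⁴ ⇒ A = P/(εσT⁴).
T⁴ = 4.675×10¹⁰ K⁴.
A = 23800/(0.88 × 5.67×10⁻⁸ × 4.675×10¹⁰).

A ≈ 10.2 m²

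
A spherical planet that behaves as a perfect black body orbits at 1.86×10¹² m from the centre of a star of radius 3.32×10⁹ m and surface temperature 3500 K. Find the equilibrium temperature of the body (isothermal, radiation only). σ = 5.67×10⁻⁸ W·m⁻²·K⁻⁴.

T ≈ 105 K

The star's surface emits σT_*⁴; at distance d the flux is S = σT_*⁴(R_*/d)².
S = 5.67×10⁻⁸·(3500)⁴·(3.32×10⁹/1.86×10¹²)² = 27.11 W/m².
For an isothermal sphere T⁴ = (1−a)S/(4σ) = 1.195×10⁸ K⁴.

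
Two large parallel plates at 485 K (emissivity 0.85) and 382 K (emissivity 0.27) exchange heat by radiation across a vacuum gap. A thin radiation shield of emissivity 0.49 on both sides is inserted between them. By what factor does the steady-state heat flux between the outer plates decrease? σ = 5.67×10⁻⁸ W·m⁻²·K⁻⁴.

factor ≈ 1.79

Without shield: q₀ = σΔ(T⁴)/(1/ε₁+1/ε₂−1) with denominator 3.880.
With shield the two gaps are in series; the resistances add: (1/ε₁+1/ε_s−1)+(1/ε_s+1/ε₂−1) = 2.217+4.745 = 6.962.
Heat-flux ratio q₀/q = 6.962/3.880.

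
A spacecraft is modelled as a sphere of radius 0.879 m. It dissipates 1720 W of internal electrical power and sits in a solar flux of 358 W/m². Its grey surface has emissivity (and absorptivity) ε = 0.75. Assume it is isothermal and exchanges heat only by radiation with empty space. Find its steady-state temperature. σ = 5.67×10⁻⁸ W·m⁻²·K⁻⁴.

T ≈ 275 K

At steady state, absorbed solar power + internal power = radiated power.
Absorbed: α·S·A_cross = 0.75·358·2.427 = 651.7 W (cross-section πr²).
Total input = 651.7 + 1720 = 2372 W.
Radiated: εσ·A_surf·T⁴ with A_surf = 4πr² = 9.709 m².
T⁴ = 2372/(0.75·5.67×10⁻⁸·9.709) = 5.744×10⁹ K⁴.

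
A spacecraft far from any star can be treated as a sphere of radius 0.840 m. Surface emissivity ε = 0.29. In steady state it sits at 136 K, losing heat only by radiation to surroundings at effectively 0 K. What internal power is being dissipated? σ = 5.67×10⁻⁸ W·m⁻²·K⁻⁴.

P ≈ 49.9 W

Steady state: P = εσA T⁴.
A = 4πr² = 8.867 m²; T⁴ = (136)⁴ = 3.421×10⁸ K⁴.
P = 0.29 × 5.67×10⁻⁸ × 8.867 × 3.421×10⁸.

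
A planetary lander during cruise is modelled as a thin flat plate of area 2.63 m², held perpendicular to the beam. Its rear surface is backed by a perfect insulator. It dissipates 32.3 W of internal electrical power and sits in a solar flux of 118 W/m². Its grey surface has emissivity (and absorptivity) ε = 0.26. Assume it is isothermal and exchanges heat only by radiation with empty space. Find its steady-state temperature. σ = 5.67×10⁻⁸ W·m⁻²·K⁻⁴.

T ≈ 232 K

At steady state, absorbed solar power + internal power = radiated power.
Absorbed: α·S·A_cross = 0.26·118·2.630 = 80.69 W (cross-section A).
Total input = 80.69 + 32.3 = 113.0 W.
Radiated: εσ·A_surf·T⁴ with A_surf = A = 2.630 m².
T⁴ = 113.0/(0.26·5.67×10⁻⁸·2.630) = 2.914×10⁹ K⁴.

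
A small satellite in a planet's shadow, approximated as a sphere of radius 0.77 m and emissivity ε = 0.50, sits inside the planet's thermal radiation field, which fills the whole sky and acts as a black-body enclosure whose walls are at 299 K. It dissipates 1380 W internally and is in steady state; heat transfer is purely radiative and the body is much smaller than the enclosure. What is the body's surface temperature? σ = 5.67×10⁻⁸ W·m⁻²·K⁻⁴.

T ≈ 347 K

For a small grey body in a large enclosure, net radiated power = εσA(T⁴ − T_w⁴).
Steady state: P = εσA(T⁴ − T_w⁴) with A = 4πr² = 7.451 m².
T⁴ = P/(εσA) + T_w⁴ = 1380/(0.50·5.67×10⁻⁸·7.451) + (299)⁴
    = 6.533×10⁹ + 7.993×10⁹ = 1.453×10¹⁰ K⁴.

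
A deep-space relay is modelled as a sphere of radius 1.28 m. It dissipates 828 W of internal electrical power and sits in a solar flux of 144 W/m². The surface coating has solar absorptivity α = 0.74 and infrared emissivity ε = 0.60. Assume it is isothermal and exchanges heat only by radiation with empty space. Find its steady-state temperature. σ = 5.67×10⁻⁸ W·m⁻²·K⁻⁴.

At steady state, absorbed solar power + internal power = radiated power.
Absorbed: α·S·A_cross = 0.74·144·5.147 = 548.5 W (cross-section πr²).
Total input = 548.5 + 828 = 1376 W.
Radiated: εσ·A_surf·T⁴ with A_surf = 4πr² = 20.59 m².
T⁴ = 1376/(0.60·5.67×10⁻⁸·20.59) = 1.965×10⁹ K⁴.

T ≈ 211 K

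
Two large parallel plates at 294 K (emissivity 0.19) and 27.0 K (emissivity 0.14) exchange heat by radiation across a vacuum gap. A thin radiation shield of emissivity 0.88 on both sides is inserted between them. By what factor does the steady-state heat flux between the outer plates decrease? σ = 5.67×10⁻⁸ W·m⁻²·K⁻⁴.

factor ≈ 1.11

Without shield: q₀ = σΔ(T⁴)/(1/ε₁+1/ε₂−1) with denominator 11.41.
With shield the two gaps are in series; the resistances add: (1/ε₁+1/ε_s−1)+(1/ε_s+1/ε₂−1) = 5.400+7.279 = 12.68.
Heat-flux ratio q₀/q = 12.68/11.41.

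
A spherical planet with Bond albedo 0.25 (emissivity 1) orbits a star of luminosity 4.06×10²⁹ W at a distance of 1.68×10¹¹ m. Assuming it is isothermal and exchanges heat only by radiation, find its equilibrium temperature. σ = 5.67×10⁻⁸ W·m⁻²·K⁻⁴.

First find the stellar flux at distance d: S = L/(4πd²) = 4.06×10²⁹/(4π·(1.68×10¹¹)²) = 1.145×10⁶ W/m².
For an isothermal sphere, absorbed (1−a)S·πr² = emitted σ·4πr²·T⁴, so T⁴ = (1−a)S/(4σ).
T⁴ = 0.750·1.145×10⁶/(4·5.67×10⁻⁸) = 3.785×10¹² K⁴.

T ≈ 1390 K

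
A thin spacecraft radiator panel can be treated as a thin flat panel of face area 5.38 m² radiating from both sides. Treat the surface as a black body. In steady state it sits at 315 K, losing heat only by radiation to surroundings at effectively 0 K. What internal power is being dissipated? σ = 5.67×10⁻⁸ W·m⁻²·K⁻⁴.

Steady state: P = εσA T⁴.
A = 2·5.38 = 10.76 m²; T⁴ = (315)⁴ = 9.846×10⁹ K⁴.
P = 1.0 × 5.67×10⁻⁸ × 10.76 × 9.846×10⁹.

P ≈ 6010 W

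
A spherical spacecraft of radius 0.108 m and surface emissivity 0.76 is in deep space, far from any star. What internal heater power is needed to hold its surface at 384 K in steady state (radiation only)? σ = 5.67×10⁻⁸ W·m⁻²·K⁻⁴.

P = εσ·4πr²·T⁴.
4πr² = 0.1466 m²; T⁴ = 2.174×10¹⁰ K⁴.
P = 0.76·5.67×10⁻⁸·0.1466·2.174×10¹⁰.

P ≈ 137 W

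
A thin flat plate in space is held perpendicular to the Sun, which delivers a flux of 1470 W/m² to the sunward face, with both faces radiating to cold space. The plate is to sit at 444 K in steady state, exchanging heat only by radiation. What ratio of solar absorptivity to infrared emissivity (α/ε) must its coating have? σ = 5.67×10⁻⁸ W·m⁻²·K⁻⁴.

α/ε ≈ 3.00

Balance: αS·A = εσ·2A·T⁴ ⇒ α/ε = 2σT⁴/S.
α/ε = 2·5.67×10⁻⁸·(444)⁴/1470 = 2·5.67×10⁻⁸·3.886×10¹⁰/1470.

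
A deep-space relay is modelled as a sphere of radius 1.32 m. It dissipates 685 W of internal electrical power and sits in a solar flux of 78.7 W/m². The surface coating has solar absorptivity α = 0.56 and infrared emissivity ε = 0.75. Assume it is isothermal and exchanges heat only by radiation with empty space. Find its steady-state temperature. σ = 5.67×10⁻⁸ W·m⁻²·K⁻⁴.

At steady state, absorbed solar power + internal power = radiated power.
Absorbed: α·S·A_cross = 0.56·78.7·5.474 = 241.2 W (cross-section πr²).
Total input = 241.2 + 685 = 926.2 W.
Radiated: εσ·A_surf·T⁴ with A_surf = 4πr² = 21.90 m².
T⁴ = 926.2/(0.75·5.67×10⁻⁸·21.90) = 9.948×10⁸ K⁴.

T ≈ 178 K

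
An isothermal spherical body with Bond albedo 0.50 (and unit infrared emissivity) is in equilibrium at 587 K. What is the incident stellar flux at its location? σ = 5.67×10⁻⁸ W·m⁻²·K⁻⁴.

(1−a)S·πr² = σ·4πr²·T⁴ ⇒ S = 4σT⁴/(1−a).
S = 4·5.67×10⁻⁸·1.187×10¹¹/0.500.

S ≈ 53900 W/m²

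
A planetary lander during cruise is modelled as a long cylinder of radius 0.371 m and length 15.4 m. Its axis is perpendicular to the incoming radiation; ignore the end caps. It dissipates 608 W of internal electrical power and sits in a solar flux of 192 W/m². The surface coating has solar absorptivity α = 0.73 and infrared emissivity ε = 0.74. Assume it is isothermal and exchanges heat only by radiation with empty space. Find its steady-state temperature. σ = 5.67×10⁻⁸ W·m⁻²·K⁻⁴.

T ≈ 196 K

At steady state, absorbed solar power + internal power = radiated power.
Absorbed: α·S·A_cross = 0.73·192·11.43 = 1602 W (cross-section 2rL).
Total input = 1602 + 608 = 2210 W.
Radiated: εσ·A_surf·T⁴ with A_surf = 2πrL = 35.90 m².
T⁴ = 2210/(0.74·5.67×10⁻⁸·35.90) = 1.467×10⁹ K⁴.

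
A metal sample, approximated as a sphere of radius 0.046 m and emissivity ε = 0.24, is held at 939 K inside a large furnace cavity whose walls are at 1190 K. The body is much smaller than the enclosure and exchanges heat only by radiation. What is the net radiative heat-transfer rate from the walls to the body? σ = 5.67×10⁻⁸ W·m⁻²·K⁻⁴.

P_net ≈ 444 W

For a small grey body in a large enclosure: P_net = εσA(T_body⁴ − T_wall⁴).
A = 4πr² = 0.02659 m²; T_body⁴ − T_wall⁴ = 7.774×10¹¹ − 2.005×10¹² = -1.228×10¹² K⁴.
|P_net| = 0.24·5.67×10⁻⁸·0.02659·1.228×10¹².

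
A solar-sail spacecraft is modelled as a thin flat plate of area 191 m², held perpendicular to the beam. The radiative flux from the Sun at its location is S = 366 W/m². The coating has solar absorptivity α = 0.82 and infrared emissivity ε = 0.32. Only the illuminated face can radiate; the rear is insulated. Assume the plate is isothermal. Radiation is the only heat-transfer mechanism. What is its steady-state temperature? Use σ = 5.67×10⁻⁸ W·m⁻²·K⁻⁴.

T ≈ 359 K

At equilibrium, absorbed power = emitted power.
Absorbing cross-section = A = 191.0 m²; emitting surface = A = 191.0 m² (ratio 1).
αS·A_cross = εσ·A_surf·T⁴  ⇒  T⁴ = αS/(ε·1σ).
T⁴ = 0.820·366/(0.32·1·5.67×10⁻⁸) = 1.654×10¹⁰ K⁴.
T = (1.654×10¹⁰)^(1/4).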